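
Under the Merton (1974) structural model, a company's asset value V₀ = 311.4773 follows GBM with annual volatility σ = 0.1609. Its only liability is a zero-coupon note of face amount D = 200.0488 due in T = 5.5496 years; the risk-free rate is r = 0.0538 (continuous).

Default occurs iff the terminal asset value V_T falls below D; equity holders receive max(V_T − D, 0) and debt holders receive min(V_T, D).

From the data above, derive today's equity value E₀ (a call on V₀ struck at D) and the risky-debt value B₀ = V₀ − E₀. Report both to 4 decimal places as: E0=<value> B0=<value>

E0=163.8327 B0=147.6446

Equity is a call on the firm's assets struck at D = 200.0488:
d₁ = [ln(V₀/D) + (r + σ²/2)T] / (σ√T)
   = [ln(311.4773/200.0488) + (0.0538 + 0.5·0.1609²)·5.5496] / (0.1609·√5.5496)
   = [0.442765 + 0.370405] / 0.379042 = 2.145331
d₂ = d₁ − σ√T = 2.145331 − 0.379042 = 1.766290
N(d₁) = 0.984037,  N(d₂) = 0.961326,  e^(−rT) = 0.741879
E₀ = V₀·N(d₁) − D·e^(−rT)·N(d₂)
   = 311.4773·0.984037 − 200.0488·0.741879·0.961326 = 163.832666
B₀ = V₀ − E₀ = 311.4773 − 163.832666 = 147.644634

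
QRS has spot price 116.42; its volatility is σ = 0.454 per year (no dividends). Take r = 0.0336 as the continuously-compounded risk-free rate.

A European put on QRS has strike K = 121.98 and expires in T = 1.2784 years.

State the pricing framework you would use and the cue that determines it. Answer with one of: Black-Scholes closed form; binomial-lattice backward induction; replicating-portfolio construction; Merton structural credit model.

framework: Black-Scholes closed form

Key observation: the strike-121.98 put on QRS is European-exercise on a continuously-modelled lognormal underlying, so its value is a single closed-form evaluation.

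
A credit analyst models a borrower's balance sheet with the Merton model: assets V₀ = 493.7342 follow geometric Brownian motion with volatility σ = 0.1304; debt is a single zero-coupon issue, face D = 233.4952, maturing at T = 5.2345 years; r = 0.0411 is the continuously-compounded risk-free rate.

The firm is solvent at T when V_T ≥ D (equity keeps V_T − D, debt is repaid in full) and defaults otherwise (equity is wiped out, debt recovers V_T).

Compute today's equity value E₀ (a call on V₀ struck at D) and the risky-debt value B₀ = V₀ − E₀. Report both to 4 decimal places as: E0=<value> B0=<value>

E0=305.4515 B0=188.2827

Apply the equity-as-call identities (strike 233.4952, horizon 5.2345 years):
d₁ = [ln(V₀/D) + (r + σ²/2)T] / (σ√T)
   = [ln(493.7342/233.4952) + (0.0411 + 0.5·0.1304²)·5.2345] / (0.1304·√5.2345)
   = [0.748836 + 0.259642] / 0.298343 = 3.380268
d₂ = d₁ − σ√T = 3.380268 − 0.298343 = 3.081926
N(d₁) = 0.999638,  N(d₂) = 0.998972,  e^(−rT) = 0.806430
E₀ = V₀·N(d₁) − D·e^(−rT)·N(d₂)
   = 493.7342·0.999638 − 233.4952·0.806430·0.998972 = 305.451486
B₀ = V₀ − E₀ = 493.7342 − 305.451486 = 188.282714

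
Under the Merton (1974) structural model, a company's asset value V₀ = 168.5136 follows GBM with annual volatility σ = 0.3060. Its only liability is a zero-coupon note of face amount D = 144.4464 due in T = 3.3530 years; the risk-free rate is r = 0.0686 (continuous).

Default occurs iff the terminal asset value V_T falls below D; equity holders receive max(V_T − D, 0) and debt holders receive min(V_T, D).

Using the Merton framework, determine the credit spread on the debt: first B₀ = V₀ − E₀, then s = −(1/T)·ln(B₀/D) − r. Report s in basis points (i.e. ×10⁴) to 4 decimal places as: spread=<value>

spread=305.1180

With assets at 168.5136 and a single debt payment of 144.4464 at 3.3530 years:
d₁ = [ln(V₀/D) + (r + σ²/2)T] / (σ√T)
   = [ln(168.5136/144.4464) + (0.0686 + 0.5·0.3060²)·3.3530] / (0.3060·√3.3530)
   = [0.154108 + 0.386997] / 0.560323 = 0.965702
d₂ = d₁ − σ√T = 0.965702 − 0.560323 = 0.405379
N(d₁) = 0.832903,  N(d₂) = 0.657400,  e^(−rT) = 0.794521
E₀ = V₀·N(d₁) − D·e^(−rT)·N(d₂)
   = 168.5136·0.832903 − 144.4464·0.794521·0.657400 = 64.908492
B₀ = V₀ − E₀ = 168.5136 − 64.908492 = 103.605108
spread = −(1/T)·ln(B₀/D) − r = −(1/3.3530)·ln(103.605108/144.4464) − 0.0686 = 0.03051180
in basis points: 0.03051180 × 10⁴ = 305.1180 bp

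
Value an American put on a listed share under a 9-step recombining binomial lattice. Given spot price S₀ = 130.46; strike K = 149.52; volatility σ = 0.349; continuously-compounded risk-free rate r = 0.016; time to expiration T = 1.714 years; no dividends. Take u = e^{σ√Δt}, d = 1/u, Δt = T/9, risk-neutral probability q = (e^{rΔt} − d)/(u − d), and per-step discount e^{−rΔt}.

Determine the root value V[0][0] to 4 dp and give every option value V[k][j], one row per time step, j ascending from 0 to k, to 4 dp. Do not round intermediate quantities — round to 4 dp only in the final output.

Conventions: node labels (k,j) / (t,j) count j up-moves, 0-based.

price = 33.3967
tree:
33.3967
43.4405 22.3763
54.8078 31.0042 12.8685
66.9079 41.6253 19.3225 5.7314
78.5787 53.8800 28.1845 9.5330 1.5155
88.6007 66.9079 39.6536 15.5359 2.8790 0.0000
97.2069 78.5787 53.3171 24.6240 5.4690 0.0000 0.0000
104.5973 88.6007 66.9079 37.4904 10.3891 0.0000 0.0000 0.0000
110.9436 97.2069 78.5787 53.3171 19.7355 0.0000 0.0000 0.0000 0.0000
116.3934 104.5973 88.6007 66.9079 37.4904 0.0000 0.0000 0.0000 0.0000 0.0000

Δt=0.19044  u=1.16451  d=0.85873  q=0.47198  discount=0.99696
step 9 (expiry): payoffs max(K−S,0) = 116.3934 104.5973 88.6007 66.9079 37.4904 0.0000 0.0000 0.0000 0.0000 0.0000
k=8: (k=8,j=0): S=38.5764, K−S=110.9436, hold=110.4887 ⇒ V=110.9436 exercise | (k=8,j=1): S=52.3131, K−S=97.2069, hold=96.7520 ⇒ V=97.2069 exercise | (k=8,j=2): S=70.9413, K−S=78.5787, hold=78.1238 ⇒ V=78.5787 exercise | (k=8,j=3): S=96.2029, K−S=53.3171, hold=52.8622 ⇒ V=53.3171 exercise | (k=8,j=4): S=130.4600, K−S=19.0600, hold=19.7355 ⇒ V=19.7355 continue | (k=8,j=5): S=176.9157, K−S=0.0000, hold=0.0000 ⇒ V=0.0000 continue | (k=8,j=6): S=239.9139, K−S=0.0000, hold=0.0000 ⇒ V=0.0000 continue | (k=8,j=7): S=325.3453, K−S=0.0000, hold=0.0000 ⇒ V=0.0000 continue | (k=8,j=8): S=441.1980, K−S=0.0000, hold=0.0000 ⇒ V=0.0000 continue
k=7: (k=7,j=0): S=44.9227, K−S=104.5973, hold=104.1424 ⇒ V=104.5973 exercise | (k=7,j=1): S=60.9193, K−S=88.6007, hold=88.1458 ⇒ V=88.6007 exercise | (k=7,j=2): S=82.6121, K−S=66.9079, hold=66.4530 ⇒ V=66.9079 exercise | (k=7,j=3): S=112.0296, K−S=37.4904, hold=37.3533 ⇒ V=37.4904 exercise | (k=7,j=4): S=151.9224, K−S=0.0000, hold=10.3891 ⇒ V=10.3891 continue | (k=7,j=5): S=206.0207, K−S=0.0000, hold=0.0000 ⇒ V=0.0000 continue | (k=7,j=6): S=279.3830, K−S=0.0000, hold=0.0000 ⇒ V=0.0000 continue | (k=7,j=7): S=378.8690, K−S=0.0000, hold=0.0000 ⇒ V=0.0000 continue
k=6: (k=6,j=0): S=52.3131, K−S=97.2069, hold=96.7520 ⇒ V=97.2069 exercise | (k=6,j=1): S=70.9413, K−S=78.5787, hold=78.1238 ⇒ V=78.5787 exercise | (k=6,j=2): S=96.2029, K−S=53.3171, hold=52.8622 ⇒ V=53.3171 exercise | (k=6,j=3): S=130.4600, K−S=19.0600, hold=24.6240 ⇒ V=24.6240 continue | (k=6,j=4): S=176.9157, K−S=0.0000, hold=5.4690 ⇒ V=5.4690 continue | (k=6,j=5): S=239.9139, K−S=0.0000, hold=0.0000 ⇒ V=0.0000 continue | (k=6,j=6): S=325.3453, K−S=0.0000, hold=0.0000 ⇒ V=0.0000 continue
k=5: (k=5,j=0): S=60.9193, K−S=88.6007, hold=88.1458 ⇒ V=88.6007 exercise | (k=5,j=1): S=82.6121, K−S=66.9079, hold=66.4530 ⇒ V=66.9079 exercise | (k=5,j=2): S=112.0296, K−S=37.4904, hold=39.6536 ⇒ V=39.6536 continue | (k=5,j=3): S=151.9224, K−S=0.0000, hold=15.5359 ⇒ V=15.5359 continue | (k=5,j=4): S=206.0207, K−S=0.0000, hold=2.8790 ⇒ V=2.8790 continue | (k=5,j=5): S=279.3830, K−S=0.0000, hold=0.0000 ⇒ V=0.0000 continue
k=4: (k=4,j=0): S=70.9413, K−S=78.5787, hold=78.1238 ⇒ V=78.5787 exercise | (k=4,j=1): S=96.2029, K−S=53.3171, hold=53.8800 ⇒ V=53.8800 continue | (k=4,j=2): S=130.4600, K−S=19.0600, hold=28.1845 ⇒ V=28.1845 continue | (k=4,j=3): S=176.9157, K−S=0.0000, hold=9.5330 ⇒ V=9.5330 continue | (k=4,j=4): S=239.9139, K−S=0.0000, hold=1.5155 ⇒ V=1.5155 continue
k=3: (k=3,j=0): S=82.6121, K−S=66.9079, hold=66.7179 ⇒ V=66.9079 exercise | (k=3,j=1): S=112.0296, K−S=37.4904, hold=41.6253 ⇒ V=41.6253 continue | (k=3,j=2): S=151.9224, K−S=0.0000, hold=19.3225 ⇒ V=19.3225 continue | (k=3,j=3): S=206.0207, K−S=0.0000, hold=5.7314 ⇒ V=5.7314 continue
k=2: (k=2,j=0): S=96.2029, K−S=53.3171, hold=54.8078 ⇒ V=54.8078 continue | (k=2,j=1): S=130.4600, K−S=19.0600, hold=31.0042 ⇒ V=31.0042 continue | (k=2,j=2): S=176.9157, K−S=0.0000, hold=12.8685 ⇒ V=12.8685 continue
k=1: (k=1,j=0): S=112.0296, K−S=37.4904, hold=43.4405 ⇒ V=43.4405 continue | (k=1,j=1): S=151.9224, K−S=0.0000, hold=22.3763 ⇒ V=22.3763 continue
k=0: (k=0,j=0): S=130.4600, K−S=19.0600, hold=33.3967 ⇒ V=33.3967 continue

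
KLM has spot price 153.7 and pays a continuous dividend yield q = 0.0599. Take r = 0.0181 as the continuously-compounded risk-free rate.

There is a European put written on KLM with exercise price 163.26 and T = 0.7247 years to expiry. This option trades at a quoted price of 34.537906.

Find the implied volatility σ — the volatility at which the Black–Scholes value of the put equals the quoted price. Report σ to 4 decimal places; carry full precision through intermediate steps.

sigma = 0.5200

At σ = 0.5200 the Black–Scholes value reproduces the quote:
σ√T = 0.52·√0.7247 = 0.442672
d₁ = (ln(S/K) + (r−q+σ²/2)T) / (σ√T) = (ln(153.7/163.26) + (0.0181−0.0599+0.52²/2)·0.7247) / 0.442672 = (-0.060341 + 0.067687) / 0.442672 = 0.016594
d₂ = d₁ − σ√T = 0.016594 − 0.442672 = -0.426079
e^{−rT} = 0.986969
e^{−qT} = 0.957519
N(−d₁) = 0.493380,  N(−d₂) = 0.664975
V = K·e^{−rT}·N(−d₂) − S·e^{−qT}·N(−d₁) = 107.149035 − 72.611129 = 34.537906 (the quoted price), and the Black–Scholes price is strictly increasing in σ, so σ is unique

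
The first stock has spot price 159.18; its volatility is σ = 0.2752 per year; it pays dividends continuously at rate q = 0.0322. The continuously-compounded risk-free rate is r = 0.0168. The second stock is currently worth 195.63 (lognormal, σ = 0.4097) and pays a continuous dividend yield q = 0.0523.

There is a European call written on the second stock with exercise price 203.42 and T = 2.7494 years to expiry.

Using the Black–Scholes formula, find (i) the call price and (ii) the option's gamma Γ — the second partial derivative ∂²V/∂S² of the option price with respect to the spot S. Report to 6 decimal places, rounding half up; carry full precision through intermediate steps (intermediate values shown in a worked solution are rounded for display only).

price = 36.879832
Γ = 0.002575

σ√T = 0.4097·√2.7494 = 0.679336
d₁ = (ln(S/K) + (r−q+σ²/2)T) / (σ√T) = (ln(195.63/203.42) + (0.0168−0.0523+0.4097²/2)·2.7494) / 0.679336 = (-0.039048 + 0.133145) / 0.679336 = 0.138514
d₂ = d₁ − σ√T = 0.138514 − 0.679336 = -0.540822
e^{−rT} = 0.954861
e^{−qT} = 0.866066
N(d₁) = 0.555083,  N(d₂) = 0.294315
Call price V = S·e^{−qT}·N(d₁) − K·e^{−rT}·N(d₂) = 94.046911 − 57.167079 = 36.879832
φ(d₁) = (1/√(2π))·e^{−d₁²/2} = 0.395133
Γ = e^{−qT}·φ(d₁) / (S·σ·√T) = 0.002575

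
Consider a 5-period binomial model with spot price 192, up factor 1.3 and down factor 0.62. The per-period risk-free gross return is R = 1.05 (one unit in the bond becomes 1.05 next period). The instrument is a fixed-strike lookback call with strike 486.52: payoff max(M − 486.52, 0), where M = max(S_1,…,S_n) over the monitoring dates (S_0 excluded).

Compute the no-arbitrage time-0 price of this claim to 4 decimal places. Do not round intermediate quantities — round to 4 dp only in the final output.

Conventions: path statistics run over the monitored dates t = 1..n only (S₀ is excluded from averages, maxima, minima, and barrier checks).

price = 20.7820

With p* = (R−d)/(u−d) = 0.6324, sum probability × payoff across the paths and divide by R^5.
Enumerate all 2^5 = 32 price paths (U = up ×1.3, D = down ×0.62); each path with k up-moves has probability p*^k·(1−p*)^(5−k).
DDDDD: M=119.0400, payoff=0.0000, prob=0.006717
UDDDD: M=249.6000, payoff=0.0000, prob=0.011553
DUDDD: M=154.7520, payoff=0.0000, prob=0.011553
UUDDD: M=324.4800, payoff=0.0000, prob=0.019871
DDUDD: M=119.0400, payoff=0.0000, prob=0.011553
UDUDD: M=249.6000, payoff=0.0000, prob=0.019871
DUUDD: M=201.1776, payoff=0.0000, prob=0.019871
UUUDD: M=421.8240, payoff=0.0000, prob=0.034178
DDDUD: M=119.0400, payoff=0.0000, prob=0.011553
UDDUD: M=249.6000, payoff=0.0000, prob=0.019871
DUDUD: M=154.7520, payoff=0.0000, prob=0.019871
UUDUD: M=324.4800, payoff=0.0000, prob=0.034178
DDUUD: M=124.7301, payoff=0.0000, prob=0.019871
UDUUD: M=261.5309, payoff=0.0000, prob=0.034178
DUUUD: M=261.5309, payoff=0.0000, prob=0.034178
UUUUD: M=548.3712, payoff=61.8512, prob=0.058785
DDDDU: M=119.0400, payoff=0.0000, prob=0.011553
UDDDU: M=249.6000, payoff=0.0000, prob=0.019871
DUDDU: M=154.7520, payoff=0.0000, prob=0.019871
UUDDU: M=324.4800, payoff=0.0000, prob=0.034178
DDUDU: M=119.0400, payoff=0.0000, prob=0.019871
UDUDU: M=249.6000, payoff=0.0000, prob=0.034178
DUUDU: M=201.1776, payoff=0.0000, prob=0.034178
UUUDU: M=421.8240, payoff=0.0000, prob=0.058785
DDDUU: M=119.0400, payoff=0.0000, prob=0.019871
UDDUU: M=249.6000, payoff=0.0000, prob=0.034178
DUDUU: M=162.1491, payoff=0.0000, prob=0.034178
UUDUU: M=339.9901, payoff=0.0000, prob=0.058785
DDUUU: M=162.1491, payoff=0.0000, prob=0.034178
UDUUU: M=339.9901, payoff=0.0000, prob=0.058785
DUUUU: M=339.9901, payoff=0.0000, prob=0.058785
UUUUU: M=712.8826, payoff=226.3626, prob=0.101111
Price = Σ prob·payoff / R^5 = 26.523654 / 1.276282 = 20.7820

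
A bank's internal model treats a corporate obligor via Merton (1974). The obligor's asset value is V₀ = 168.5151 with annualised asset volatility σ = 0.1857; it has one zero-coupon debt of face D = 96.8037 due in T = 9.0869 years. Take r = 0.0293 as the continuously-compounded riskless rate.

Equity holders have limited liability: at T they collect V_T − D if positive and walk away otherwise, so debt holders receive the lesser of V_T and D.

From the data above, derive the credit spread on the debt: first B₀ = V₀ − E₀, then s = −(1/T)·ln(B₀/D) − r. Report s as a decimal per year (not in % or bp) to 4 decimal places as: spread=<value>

Equity is a call on the firm's assets struck at D = 96.8037:
d₁ = [ln(V₀/D) + (r + σ²/2)T] / (σ√T)
   = [ln(168.5151/96.8037) + (0.0293 + 0.5·0.1857²)·9.0869] / (0.1857·√9.0869)
   = [0.554340 + 0.422925] / 0.559783 = 1.745792
d₂ = d₁ − σ√T = 1.745792 − 0.559783 = 1.186009
N(d₁) = 0.959576,  N(d₂) = 0.882191,  e^(−rT) = 0.766250
E₀ = V₀·N(d₁) − D·e^(−rT)·N(d₂)
   = 168.5151·0.959576 − 96.8037·0.766250·0.882191 = 96.265855
B₀ = V₀ − E₀ = 168.5151 − 96.265855 = 72.249245
spread = −(1/T)·ln(B₀/D) − r = −(1/9.0869)·ln(72.249245/96.8037) − 0.0293 = 0.00289617

spread=0.0029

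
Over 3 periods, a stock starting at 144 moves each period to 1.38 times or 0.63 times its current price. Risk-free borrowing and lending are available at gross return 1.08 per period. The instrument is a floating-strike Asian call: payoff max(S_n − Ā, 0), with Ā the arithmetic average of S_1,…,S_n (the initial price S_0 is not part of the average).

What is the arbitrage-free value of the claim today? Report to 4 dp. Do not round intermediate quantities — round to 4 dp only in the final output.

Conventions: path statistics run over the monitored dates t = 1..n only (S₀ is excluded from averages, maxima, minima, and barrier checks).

With p* = (R−d)/(u−d) = 0.6000, sum probability × payoff across the paths and divide by R^3.
Enumerate all 2^3 = 8 price paths (U = up ×1.38, D = down ×0.63); each path with k up-moves has probability p*^k·(1−p*)^(3−k).
DDD: Ā=61.2935, payoff=0.0000, prob=0.064000
UDD: Ā=134.2619, payoff=0.0000, prob=0.096000
DUD: Ā=98.2619, payoff=0.0000, prob=0.096000
UUD: Ā=215.2403, payoff=0.0000, prob=0.144000
DDU: Ā=75.5819, payoff=3.2901, prob=0.096000
UDU: Ā=165.5603, payoff=7.2069, prob=0.144000
DUU: Ā=129.5603, payoff=43.2069, prob=0.144000
UUU: Ā=283.7987, payoff=94.6437, prob=0.216000
Price = Σ prob·payoff / R^3 = 28.018483 / 1.259712 = 22.2420

price = 22.2420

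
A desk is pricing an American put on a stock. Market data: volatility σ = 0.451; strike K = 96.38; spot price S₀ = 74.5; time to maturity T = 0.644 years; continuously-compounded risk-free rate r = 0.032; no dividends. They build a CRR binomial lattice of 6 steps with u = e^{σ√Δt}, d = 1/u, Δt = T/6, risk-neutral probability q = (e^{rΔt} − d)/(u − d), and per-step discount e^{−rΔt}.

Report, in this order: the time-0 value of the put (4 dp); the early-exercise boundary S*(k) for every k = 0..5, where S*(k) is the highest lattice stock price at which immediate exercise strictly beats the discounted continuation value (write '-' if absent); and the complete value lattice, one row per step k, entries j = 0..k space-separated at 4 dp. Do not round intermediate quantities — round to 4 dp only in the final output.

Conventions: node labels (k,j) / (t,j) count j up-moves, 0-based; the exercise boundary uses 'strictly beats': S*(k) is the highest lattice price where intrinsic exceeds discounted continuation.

params: Δt=0.10733 u=1.15923 d=0.86264 q=0.47473 e^(-rΔt)=0.99657
t_6 payoffs: 65.6799 55.1248 40.9407 21.8800 0.0000 0.0000 0.0000
t_5: node(5,0) S=35.5885 payoff=60.7915 vs cont=60.4611 → 60.7915 [stop]  node(5,1) S=47.8242 payoff=48.5558 vs cont=48.2253 → 48.5558 [stop]  node(5,2) S=64.2668 payoff=32.1132 vs cont=31.7827 → 32.1132 [stop]  node(5,3) S=86.3626 payoff=10.0174 vs cont=11.4535 → 11.4535 [wait]  node(5,4) S=116.0552 payoff=0.0000 vs cont=0.0000 → 0.0000 [wait]  node(5,5) S=155.9565 payoff=0.0000 vs cont=0.0000 → 0.0000 [wait]  ⇒ S*(5)=64.2668
t_4: node(4,0) S=41.2552 payoff=55.1248 vs cont=54.7943 → 55.1248 [stop]  node(4,1) S=55.4393 payoff=40.9407 vs cont=40.6103 → 40.9407 [stop]  node(4,2) S=74.5000 payoff=21.8800 vs cont=22.2290 → 22.2290 [wait]  node(4,3) S=100.1141 payoff=0.0000 vs cont=5.9956 → 5.9956 [wait]  node(4,4) S=134.5346 payoff=0.0000 vs cont=0.0000 → 0.0000 [wait]  ⇒ S*(4)=55.4393
t_3: node(3,0) S=47.8242 payoff=48.5558 vs cont=48.2253 → 48.5558 [stop]  node(3,1) S=64.2668 payoff=32.1132 vs cont=31.9478 → 32.1132 [stop]  node(3,2) S=86.3626 payoff=10.0174 vs cont=14.4727 → 14.4727 [wait]  node(3,3) S=116.0552 payoff=0.0000 vs cont=3.1385 → 3.1385 [wait]  ⇒ S*(3)=64.2668
t_2: node(2,0) S=55.4393 payoff=40.9407 vs cont=40.6103 → 40.9407 [stop]  node(2,1) S=74.5000 payoff=21.8800 vs cont=23.6573 → 23.6573 [wait]  node(2,2) S=100.1141 payoff=0.0000 vs cont=9.0609 → 9.0609 [wait]  ⇒ S*(2)=55.4393
t_1: node(1,0) S=64.2668 payoff=32.1132 vs cont=32.6236 → 32.6236 [wait]  node(1,1) S=86.3626 payoff=10.0174 vs cont=16.6706 → 16.6706 [wait]  ⇒ S*(1)=-
t_0: node(0,0) S=74.5000 payoff=21.8800 vs cont=24.9644 → 24.9644 [wait]  ⇒ S*(0)=-

price = 24.9644
boundary = - - 55.4393 64.2668 55.4393 64.2668
tree:
24.9644
32.6236 16.6706
40.9407 23.6573 9.0609
48.5558 32.1132 14.4727 3.1385
55.1248 40.9407 22.2290 5.9956 0.0000
60.7915 48.5558 32.1132 11.4535 0.0000 0.0000
65.6799 55.1248 40.9407 21.8800 0.0000 0.0000 0.0000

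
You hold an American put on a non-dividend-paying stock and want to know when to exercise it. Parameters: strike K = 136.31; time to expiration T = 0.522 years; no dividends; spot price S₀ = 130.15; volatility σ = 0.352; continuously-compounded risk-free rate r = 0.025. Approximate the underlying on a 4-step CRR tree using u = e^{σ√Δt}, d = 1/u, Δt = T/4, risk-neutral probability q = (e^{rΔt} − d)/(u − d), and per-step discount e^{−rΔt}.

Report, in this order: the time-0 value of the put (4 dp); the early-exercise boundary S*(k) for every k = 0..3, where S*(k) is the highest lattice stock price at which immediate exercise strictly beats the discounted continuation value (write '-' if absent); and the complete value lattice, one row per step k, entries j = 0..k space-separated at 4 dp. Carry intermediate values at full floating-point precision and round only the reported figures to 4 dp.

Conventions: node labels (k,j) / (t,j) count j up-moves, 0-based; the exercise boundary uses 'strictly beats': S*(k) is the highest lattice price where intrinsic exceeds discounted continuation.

price = 16.1716
boundary = - - 100.9241 114.6092
tree:
16.1716
24.4178 7.3863
35.3859 12.7523 1.6480
47.4369 21.7008 3.1862 0.0000
58.0489 35.3859 6.1600 0.0000 0.0000

Δt=0.13050, u=1.13560, d=0.88059, q=0.48107, disc=e^(-rΔt)=0.99674
k=4 terminal: V=max(K-S,0) → 58.0489 35.3859 6.1600 0.0000 0.0000
k=3: j=0 S=88.8731 intr=47.4369 cont=46.9929 V=47.4369[EX]; j=1 S=114.6092 intr=21.7008 cont=21.2568 V=21.7008[EX]; j=2 S=147.7981 intr=0.0000 cont=3.1862 V=3.1862[hold]; j=3 S=190.5978 intr=0.0000 cont=0.0000 V=0.0000[hold]  S*(3)=114.6092
k=2: j=0 S=100.9241 intr=35.3859 cont=34.9419 V=35.3859[EX]; j=1 S=130.1500 intr=6.1600 cont=12.7523 V=12.7523[hold]; j=2 S=167.8392 intr=0.0000 cont=1.6480 V=1.6480[hold]  S*(2)=100.9241
k=1: j=0 S=114.6092 intr=21.7008 cont=24.4178 V=24.4178[hold]; j=1 S=147.7981 intr=0.0000 cont=7.3863 V=7.3863[hold]  S*(1)=-
k=0: j=0 S=130.1500 intr=6.1600 cont=16.1716 V=16.1716[hold]  S*(0)=-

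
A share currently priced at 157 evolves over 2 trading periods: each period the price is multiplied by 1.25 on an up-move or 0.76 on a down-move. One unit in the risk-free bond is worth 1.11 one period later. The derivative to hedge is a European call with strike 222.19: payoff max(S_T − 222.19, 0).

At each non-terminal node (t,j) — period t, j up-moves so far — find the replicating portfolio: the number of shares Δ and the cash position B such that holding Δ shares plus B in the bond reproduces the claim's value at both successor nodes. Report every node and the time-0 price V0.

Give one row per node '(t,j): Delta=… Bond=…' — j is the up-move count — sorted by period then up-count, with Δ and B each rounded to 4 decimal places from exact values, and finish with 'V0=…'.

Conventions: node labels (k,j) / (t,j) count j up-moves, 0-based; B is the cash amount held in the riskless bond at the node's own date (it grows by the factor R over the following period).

(0,0): Delta=0.1934 Bond=-20.7911
(1,0): Delta=0.0000 Bond=0.0000
(1,1): Delta=0.2405 Bond=-32.3094
V0=9.5749

The replicating-portfolio and risk-neutral prices coincide; use p* = (1.11−0.76)/(1.25−0.76) = 0.7143 for the latter.
Terminal payoffs: V(2,0)=0.0000, V(2,1)=0.0000, V(2,2)=23.1225
(1,0): S=119.3200. Δ = (V_up−V_dn)/(S_up−S_dn) = (0.0000−0.0000)/(149.1500−90.6832) = 0.0000. V = [p*·0.0000 + (1−p*)·0.0000]/1.11 = 0.0000. B = V − Δ·S = 0.0000.
(1,1): S=196.2500. Δ = (V_up−V_dn)/(S_up−S_dn) = (23.1225−0.0000)/(245.3125−149.1500) = 0.2405. V = [p*·23.1225 + (1−p*)·0.0000]/1.11 = 14.8793. B = V − Δ·S = -32.3094.
(0,0): S=157.0000. Δ = (V_up−V_dn)/(S_up−S_dn) = (14.8793−0.0000)/(196.2500−119.3200) = 0.1934. V = [p*·14.8793 + (1−p*)·0.0000]/1.11 = 9.5749. B = V − Δ·S = -20.7911.
As a check, the time-0 holding Δ(0,0)·S0 + B(0,0) comes to 9.5749 — exactly V0.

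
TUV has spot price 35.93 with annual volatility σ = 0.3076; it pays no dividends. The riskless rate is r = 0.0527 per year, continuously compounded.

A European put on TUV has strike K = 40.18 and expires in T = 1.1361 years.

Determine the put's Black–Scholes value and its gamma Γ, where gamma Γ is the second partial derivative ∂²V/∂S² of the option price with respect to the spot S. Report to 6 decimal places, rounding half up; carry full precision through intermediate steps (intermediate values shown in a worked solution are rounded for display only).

price = 5.820343
Γ = 0.033865

σ√T = 0.3076·√1.1361 = 0.327865
d₁ = (ln(S/K) + (r+σ²/2)T) / (σ√T) = (ln(35.93/40.18) + (0.0527+0.3076²/2)·1.1361) / 0.327865 = (-0.111797 + 0.113620) / 0.327865 = 0.005561
d₂ = d₁ − σ√T = 0.005561 − 0.327865 = -0.322303
e^{−rT} = 0.941885
N(−d₁) = 0.497781,  N(−d₂) = 0.626389
Put price V = K·e^{−rT}·N(−d₂) − S·N(−d₁) = 23.705629 − 17.885286 = 5.820343
φ(d₁) = (1/√(2π))·e^{−d₁²/2} = 0.398936
Γ = φ(d₁) / (S·σ·√T) = 0.033865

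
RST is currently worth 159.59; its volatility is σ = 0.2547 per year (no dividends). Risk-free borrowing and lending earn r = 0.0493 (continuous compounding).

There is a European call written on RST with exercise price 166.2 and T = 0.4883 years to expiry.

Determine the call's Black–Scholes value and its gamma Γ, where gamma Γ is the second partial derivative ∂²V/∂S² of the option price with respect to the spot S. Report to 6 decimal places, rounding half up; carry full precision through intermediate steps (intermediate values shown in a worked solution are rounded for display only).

price = 10.131304
Γ = 0.014045

σ√T = 0.2547·√0.4883 = 0.177980
d₁ = (ln(S/K) + (r+σ²/2)T) / (σ√T) = (ln(159.59/166.2) + (0.0493+0.2547²/2)·0.4883) / 0.177980 = (-0.040584 + 0.039912) / 0.177980 = -0.003777
d₂ = d₁ − σ√T = -0.003777 − 0.177980 = -0.181757
e^{−rT} = 0.976214
N(d₁) = 0.498493,  N(d₂) = 0.427887
Call price V = S·N(d₁) − K·e^{−rT}·N(d₂) = 79.554561 − 69.423257 = 10.131304
φ(d₁) = (1/√(2π))·e^{−d₁²/2} = 0.398939
Γ = φ(d₁) / (S·σ·√T) = 0.014045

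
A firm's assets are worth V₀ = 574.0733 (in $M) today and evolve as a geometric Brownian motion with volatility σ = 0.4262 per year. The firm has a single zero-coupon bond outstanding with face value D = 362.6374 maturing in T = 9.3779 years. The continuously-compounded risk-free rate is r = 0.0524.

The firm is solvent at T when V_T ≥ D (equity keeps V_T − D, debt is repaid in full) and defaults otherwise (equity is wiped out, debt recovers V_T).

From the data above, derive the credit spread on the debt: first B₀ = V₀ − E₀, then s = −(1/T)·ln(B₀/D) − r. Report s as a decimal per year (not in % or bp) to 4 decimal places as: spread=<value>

Work the structural quantities from V₀ = 574.0733 against face 362.6374:
d₁ = [ln(V₀/D) + (r + σ²/2)T] / (σ√T)
   = [ln(574.0733/362.6374) + (0.0524 + 0.5·0.4262²)·9.3779] / (0.4262·√9.3779)
   = [0.459354 + 1.343133] / 1.305167 = 1.381039
d₂ = d₁ − σ√T = 1.381039 − 1.305167 = 0.075871
N(d₁) = 0.916366,  N(d₂) = 0.530239,  e^(−rT) = 0.611768
E₀ = V₀·N(d₁) − D·e^(−rT)·N(d₂)
   = 574.0733·0.916366 − 362.6374·0.611768·0.530239 = 408.427951
B₀ = V₀ − E₀ = 574.0733 − 408.427951 = 165.645349
spread = −(1/T)·ln(B₀/D) − r = −(1/9.3779)·ln(165.645349/362.6374) − 0.0524 = 0.03115329

spread=0.0312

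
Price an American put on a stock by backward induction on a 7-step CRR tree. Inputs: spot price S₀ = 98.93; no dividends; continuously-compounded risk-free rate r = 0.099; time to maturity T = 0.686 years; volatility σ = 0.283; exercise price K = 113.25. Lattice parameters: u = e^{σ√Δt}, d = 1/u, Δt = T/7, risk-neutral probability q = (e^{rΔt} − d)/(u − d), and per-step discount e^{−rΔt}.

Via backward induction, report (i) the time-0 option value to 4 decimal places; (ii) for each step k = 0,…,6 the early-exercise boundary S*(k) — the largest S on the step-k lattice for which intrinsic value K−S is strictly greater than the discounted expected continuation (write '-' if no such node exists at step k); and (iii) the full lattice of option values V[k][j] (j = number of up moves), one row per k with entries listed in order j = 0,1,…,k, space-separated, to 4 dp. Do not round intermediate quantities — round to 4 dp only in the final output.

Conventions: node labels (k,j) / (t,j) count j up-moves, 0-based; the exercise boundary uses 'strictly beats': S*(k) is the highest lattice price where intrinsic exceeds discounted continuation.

Δt=0.09800, u=1.09264, d=0.91522, q=0.53282, disc=e^(-rΔt)=0.99034
k=7 terminal: V=max(K-S,0) → 60.0392 49.7241 37.4094 22.7075 5.1555 0.0000 0.0000 0.0000
k=6: j=0 S=58.1400 intr=55.1100 cont=54.0165 V=55.1100[EX]; j=1 S=69.4107 intr=43.8393 cont=42.7459 V=43.8393[EX]; j=2 S=82.8661 intr=30.3839 cont=29.2904 V=30.3839[EX]; j=3 S=98.9300 intr=14.3200 cont=13.2266 V=14.3200[EX]; j=4 S=118.1079 intr=0.0000 cont=2.3853 V=2.3853[hold]; j=5 S=141.0035 intr=0.0000 cont=0.0000 V=0.0000[hold]; j=6 S=168.3375 intr=0.0000 cont=0.0000 V=0.0000[hold]  S*(6)=98.9300
k=5: j=0 S=63.5259 intr=49.7241 cont=48.6307 V=49.7241[EX]; j=1 S=75.8406 intr=37.4094 cont=36.3160 V=37.4094[EX]; j=2 S=90.5425 intr=22.7075 cont=21.6140 V=22.7075[EX]; j=3 S=108.0945 intr=5.1555 cont=7.8841 V=7.8841[hold]; j=4 S=129.0489 intr=0.0000 cont=1.1036 V=1.1036[hold]; j=5 S=154.0655 intr=0.0000 cont=0.0000 V=0.0000[hold]  S*(5)=90.5425
k=4: j=0 S=69.4107 intr=43.8393 cont=42.7459 V=43.8393[EX]; j=1 S=82.8661 intr=30.3839 cont=29.2904 V=30.3839[EX]; j=2 S=98.9300 intr=14.3200 cont=14.6664 V=14.6664[hold]; j=3 S=118.1079 intr=0.0000 cont=4.2301 V=4.2301[hold]; j=4 S=141.0035 intr=0.0000 cont=0.5106 V=0.5106[hold]  S*(4)=82.8661
k=3: j=0 S=75.8406 intr=37.4094 cont=36.3160 V=37.4094[EX]; j=1 S=90.5425 intr=22.7075 cont=21.7968 V=22.7075[EX]; j=2 S=108.0945 intr=5.1555 cont=9.0178 V=9.0178[hold]; j=3 S=129.0489 intr=0.0000 cont=2.2266 V=2.2266[hold]  S*(3)=90.5425
k=2: j=0 S=82.8661 intr=30.3839 cont=29.2904 V=30.3839[EX]; j=1 S=98.9300 intr=14.3200 cont=15.2646 V=15.2646[hold]; j=2 S=118.1079 intr=0.0000 cont=5.3472 V=5.3472[hold]  S*(2)=82.8661
k=1: j=0 S=90.5425 intr=22.7075 cont=22.1125 V=22.7075[EX]; j=1 S=108.0945 intr=5.1555 cont=9.8841 V=9.8841[hold]  S*(1)=90.5425
k=0: j=0 S=98.9300 intr=14.3200 cont=15.7217 V=15.7217[hold]  S*(0)=-

price = 15.7217
boundary = - 90.5425 82.8661 90.5425 82.8661 90.5425 98.9300
tree:
15.7217
22.7075 9.8841
30.3839 15.2646 5.3472
37.4094 22.7075 9.0178 2.2266
43.8393 30.3839 14.6664 4.2301 0.5106
49.7241 37.4094 22.7075 7.8841 1.1036 0.0000
55.1100 43.8393 30.3839 14.3200 2.3853 0.0000 0.0000
60.0392 49.7241 37.4094 22.7075 5.1555 0.0000 0.0000 0.0000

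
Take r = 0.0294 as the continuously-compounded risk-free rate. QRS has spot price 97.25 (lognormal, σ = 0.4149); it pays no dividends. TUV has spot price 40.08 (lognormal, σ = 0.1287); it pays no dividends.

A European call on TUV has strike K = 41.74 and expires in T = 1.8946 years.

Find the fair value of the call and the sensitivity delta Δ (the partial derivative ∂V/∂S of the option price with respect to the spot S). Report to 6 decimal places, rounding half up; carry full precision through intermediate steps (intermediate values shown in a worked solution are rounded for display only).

σ√T = 0.1287·√1.8946 = 0.177148
d₁ = (ln(S/K) + (r+σ²/2)T) / (σ√T) = (ln(40.08/41.74) + (0.0294+0.1287²/2)·1.8946) / 0.177148 = (-0.040582 + 0.071392) / 0.177148 = 0.173920
d₂ = d₁ − σ√T = 0.173920 − 0.177148 = -0.003229
e^{−rT} = 0.945822
N(d₁) = 0.569036,  N(d₂) = 0.498712
Call price V = S·N(d₁) − K·e^{−rT}·N(d₂) = 22.806949 − 19.688445 = 3.118505
Δ = N(d₁) = 0.569036

price = 3.118505
Δ = 0.569036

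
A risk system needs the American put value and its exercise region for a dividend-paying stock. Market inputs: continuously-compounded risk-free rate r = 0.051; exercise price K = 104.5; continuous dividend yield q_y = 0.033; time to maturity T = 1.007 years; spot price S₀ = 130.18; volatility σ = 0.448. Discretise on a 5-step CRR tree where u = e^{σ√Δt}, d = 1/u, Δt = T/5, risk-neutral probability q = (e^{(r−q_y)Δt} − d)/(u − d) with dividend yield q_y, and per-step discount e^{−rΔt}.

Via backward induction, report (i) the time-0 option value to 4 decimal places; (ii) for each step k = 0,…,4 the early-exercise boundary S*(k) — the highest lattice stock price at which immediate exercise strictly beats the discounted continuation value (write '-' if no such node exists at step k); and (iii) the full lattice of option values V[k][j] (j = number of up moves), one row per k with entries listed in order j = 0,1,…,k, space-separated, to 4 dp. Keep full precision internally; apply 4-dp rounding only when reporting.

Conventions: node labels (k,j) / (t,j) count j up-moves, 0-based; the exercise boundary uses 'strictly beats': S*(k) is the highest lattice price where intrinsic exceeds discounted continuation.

price = 8.8448
boundary = - - - 71.2192 58.2481
tree:
8.8448
14.1917 2.7386
22.1610 5.1133 0.0000
33.2808 9.5469 0.0000 0.0000
46.2519 17.8250 0.0000 0.0000 0.0000
56.8606 33.2808 0.0000 0.0000 0.0000 0.0000

params: Δt=0.20140 u=1.22269 d=0.81787 q=0.45888 e^(-rΔt)=0.98978
t_5 payoffs: 56.8606 33.2808 0.0000 0.0000 0.0000 0.0000
t_4: node(4,0) S=58.2481 payoff=46.2519 vs cont=45.5699 → 46.2519 [stop]  node(4,1) S=87.0789 payoff=17.4211 vs cont=17.8250 → 17.8250 [wait]  node(4,2) S=130.1800 payoff=0.0000 vs cont=0.0000 → 0.0000 [wait]  node(4,3) S=194.6147 payoff=0.0000 vs cont=0.0000 → 0.0000 [wait]  node(4,4) S=290.9423 payoff=0.0000 vs cont=0.0000 → 0.0000 [wait]  ⇒ S*(4)=58.2481
t_3: node(3,0) S=71.2192 payoff=33.2808 vs cont=32.8681 → 33.2808 [stop]  node(3,1) S=106.4703 payoff=0.0000 vs cont=9.5469 → 9.5469 [wait]  node(3,2) S=159.1695 payoff=0.0000 vs cont=0.0000 → 0.0000 [wait]  node(3,3) S=237.9530 payoff=0.0000 vs cont=0.0000 → 0.0000 [wait]  ⇒ S*(3)=71.2192
t_2: node(2,0) S=87.0789 payoff=17.4211 vs cont=22.1610 → 22.1610 [wait]  node(2,1) S=130.1800 payoff=0.0000 vs cont=5.1133 → 5.1133 [wait]  node(2,2) S=194.6147 payoff=0.0000 vs cont=0.0000 → 0.0000 [wait]  ⇒ S*(2)=-
t_1: node(1,0) S=106.4703 payoff=0.0000 vs cont=14.1917 → 14.1917 [wait]  node(1,1) S=159.1695 payoff=0.0000 vs cont=2.7386 → 2.7386 [wait]  ⇒ S*(1)=-
t_0: node(0,0) S=130.1800 payoff=0.0000 vs cont=8.8448 → 8.8448 [wait]  ⇒ S*(0)=-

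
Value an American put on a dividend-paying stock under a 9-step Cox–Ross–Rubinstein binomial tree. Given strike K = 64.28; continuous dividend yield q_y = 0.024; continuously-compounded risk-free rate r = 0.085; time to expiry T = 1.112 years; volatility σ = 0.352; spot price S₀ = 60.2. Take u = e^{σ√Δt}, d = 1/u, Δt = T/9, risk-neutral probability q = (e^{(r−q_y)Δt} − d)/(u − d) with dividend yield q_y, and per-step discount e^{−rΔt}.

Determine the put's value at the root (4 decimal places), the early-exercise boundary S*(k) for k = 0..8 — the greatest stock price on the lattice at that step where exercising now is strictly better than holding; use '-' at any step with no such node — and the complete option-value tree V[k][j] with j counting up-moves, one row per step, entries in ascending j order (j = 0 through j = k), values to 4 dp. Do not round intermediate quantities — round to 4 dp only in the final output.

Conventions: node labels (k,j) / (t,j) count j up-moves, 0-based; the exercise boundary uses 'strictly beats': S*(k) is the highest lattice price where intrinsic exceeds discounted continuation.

price = 9.3171
boundary = - - - 41.5328 47.0031 41.5328 47.0031 41.5328 47.0031
tree:
9.3171
12.9392 5.8862
17.4376 8.7071 3.1851
22.7472 12.4879 5.1043 1.3301
27.5808 17.2769 7.9552 2.3567 0.3300
31.8519 22.7472 11.9781 4.0940 0.6665 0.0000
35.6260 27.5808 17.2769 6.9239 1.3460 0.0000 0.0000
38.9608 31.8519 22.7472 11.2690 2.7183 0.0000 0.0000 0.0000
41.9074 35.6260 27.5808 17.2769 5.4895 0.0000 0.0000 0.0000 0.0000
44.5112 38.9608 31.8519 22.7472 11.0862 0.0000 0.0000 0.0000 0.0000 0.0000

Δt=0.12356  u=1.13171  d=0.88362  q=0.49960  discount=0.98955
step 9 (expiry): payoffs max(K−S,0) = 44.5112 38.9608 31.8519 22.7472 11.0862 0.0000 0.0000 0.0000 0.0000 0.0000
step 8: (k=8,j=0): S=22.3726, K−S=41.9074, hold=41.3021 ⇒ V=41.9074 exercise | (k=8,j=1): S=28.6540, K−S=35.6260, hold=35.0393 ⇒ V=35.6260 exercise | (k=8,j=2): S=36.6992, K−S=27.5808, hold=27.0180 ⇒ V=27.5808 exercise | (k=8,j=3): S=47.0031, K−S=17.2769, hold=16.7445 ⇒ V=17.2769 exercise | (k=8,j=4): S=60.2000, K−S=4.0800, hold=5.4895 ⇒ V=5.4895 continue | (k=8,j=5): S=77.1022, K−S=0.0000, hold=0.0000 ⇒ V=0.0000 continue | (k=8,j=6): S=98.7500, K−S=0.0000, hold=0.0000 ⇒ V=0.0000 continue | (k=8,j=7): S=126.4757, K−S=0.0000, hold=0.0000 ⇒ V=0.0000 continue | (k=8,j=8): S=161.9859, K−S=0.0000, hold=0.0000 ⇒ V=0.0000 continue  boundary S*=47.0031
step 7: (k=7,j=0): S=25.3192, K−S=38.9608, hold=38.3642 ⇒ V=38.9608 exercise | (k=7,j=1): S=32.4281, K−S=31.8519, hold=31.2764 ⇒ V=31.8519 exercise | (k=7,j=2): S=41.5328, K−S=22.7472, hold=22.1986 ⇒ V=22.7472 exercise | (k=7,j=3): S=53.1938, K−S=11.0862, hold=11.2690 ⇒ V=11.2690 continue | (k=7,j=4): S=68.1289, K−S=0.0000, hold=2.7183 ⇒ V=2.7183 continue | (k=7,j=5): S=87.2573, K−S=0.0000, hold=0.0000 ⇒ V=0.0000 continue | (k=7,j=6): S=111.7563, K−S=0.0000, hold=0.0000 ⇒ V=0.0000 continue | (k=7,j=7): S=143.1338, K−S=0.0000, hold=0.0000 ⇒ V=0.0000 continue  boundary S*=41.5328
step 6: (k=6,j=0): S=28.6540, K−S=35.6260, hold=35.0393 ⇒ V=35.6260 exercise | (k=6,j=1): S=36.6992, K−S=27.5808, hold=27.0180 ⇒ V=27.5808 exercise | (k=6,j=2): S=47.0031, K−S=17.2769, hold=16.8349 ⇒ V=17.2769 exercise | (k=6,j=3): S=60.2000, K−S=4.0800, hold=6.9239 ⇒ V=6.9239 continue | (k=6,j=4): S=77.1022, K−S=0.0000, hold=1.3460 ⇒ V=1.3460 continue | (k=6,j=5): S=98.7500, K−S=0.0000, hold=0.0000 ⇒ V=0.0000 continue | (k=6,j=6): S=126.4757, K−S=0.0000, hold=0.0000 ⇒ V=0.0000 continue  boundary S*=47.0031
step 5: (k=5,j=0): S=32.4281, K−S=31.8519, hold=31.2764 ⇒ V=31.8519 exercise | (k=5,j=1): S=41.5328, K−S=22.7472, hold=22.1986 ⇒ V=22.7472 exercise | (k=5,j=2): S=53.1938, K−S=11.0862, hold=11.9781 ⇒ V=11.9781 continue | (k=5,j=3): S=68.1289, K−S=0.0000, hold=4.0940 ⇒ V=4.0940 continue | (k=5,j=4): S=87.2573, K−S=0.0000, hold=0.6665 ⇒ V=0.6665 continue | (k=5,j=5): S=111.7563, K−S=0.0000, hold=0.0000 ⇒ V=0.0000 continue  boundary S*=41.5328
step 4: (k=4,j=0): S=36.6992, K−S=27.5808, hold=27.0180 ⇒ V=27.5808 exercise | (k=4,j=1): S=47.0031, K−S=17.2769, hold=17.1855 ⇒ V=17.2769 exercise | (k=4,j=2): S=60.2000, K−S=4.0800, hold=7.9552 ⇒ V=7.9552 continue | (k=4,j=3): S=77.1022, K−S=0.0000, hold=2.3567 ⇒ V=2.3567 continue | (k=4,j=4): S=98.7500, K−S=0.0000, hold=0.3300 ⇒ V=0.3300 continue  boundary S*=47.0031
step 3: (k=3,j=0): S=41.5328, K−S=22.7472, hold=22.1986 ⇒ V=22.7472 exercise | (k=3,j=1): S=53.1938, K−S=11.0862, hold=12.4879 ⇒ V=12.4879 continue | (k=3,j=2): S=68.1289, K−S=0.0000, hold=5.1043 ⇒ V=5.1043 continue | (k=3,j=3): S=87.2573, K−S=0.0000, hold=1.3301 ⇒ V=1.3301 continue  boundary S*=41.5328
step 2: (k=2,j=0): S=47.0031, K−S=17.2769, hold=17.4376 ⇒ V=17.4376 continue | (k=2,j=1): S=60.2000, K−S=4.0800, hold=8.7071 ⇒ V=8.7071 continue | (k=2,j=2): S=77.1022, K−S=0.0000, hold=3.1851 ⇒ V=3.1851 continue  boundary S*=-
step 1: (k=1,j=0): S=53.1938, K−S=11.0862, hold=12.9392 ⇒ V=12.9392 continue | (k=1,j=1): S=68.1289, K−S=0.0000, hold=5.8862 ⇒ V=5.8862 continue  boundary S*=-
step 0: (k=0,j=0): S=60.2000, K−S=4.0800, hold=9.3171 ⇒ V=9.3171 continue  boundary S*=-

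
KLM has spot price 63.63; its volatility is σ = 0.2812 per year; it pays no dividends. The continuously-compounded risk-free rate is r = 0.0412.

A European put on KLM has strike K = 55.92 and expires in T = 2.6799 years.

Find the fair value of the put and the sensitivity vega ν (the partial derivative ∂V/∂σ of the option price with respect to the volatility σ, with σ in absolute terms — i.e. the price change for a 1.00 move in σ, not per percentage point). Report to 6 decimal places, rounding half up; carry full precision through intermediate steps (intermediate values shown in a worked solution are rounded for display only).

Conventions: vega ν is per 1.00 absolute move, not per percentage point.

price = 4.910256
ν = 31.353750

σ√T = 0.2812·√2.6799 = 0.460336
d₁ = (ln(S/K) + (r+σ²/2)T) / (σ√T) = (ln(63.63/55.92) + (0.0412+0.2812²/2)·2.6799) / 0.460336 = (0.129163 + 0.216366) / 0.460336 = 0.750603
d₂ = d₁ − σ√T = 0.750603 − 0.460336 = 0.290267
e^{−rT} = 0.895465
N(−d₁) = 0.226446,  N(−d₂) = 0.385806
Put price V = K·e^{−rT}·N(−d₂) − S·N(−d₁) = 19.319004 − 14.408748 = 4.910256
φ(d₁) = (1/√(2π))·e^{−d₁²/2} = 0.301001
ν = S·φ(d₁)·√T = 31.353750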